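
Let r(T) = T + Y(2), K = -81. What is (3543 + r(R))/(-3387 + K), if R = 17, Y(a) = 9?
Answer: -3569/3468 ≈ -1.0291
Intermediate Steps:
r(T) = 9 + T (r(T) = T + 9 = 9 + T)
(3543 + r(R))/(-3387 + K) = (3543 + (9 + 17))/(-3387 - 81) = (3543 + 26)/(-3468) = 3569*(-1/3468) = -3569/3468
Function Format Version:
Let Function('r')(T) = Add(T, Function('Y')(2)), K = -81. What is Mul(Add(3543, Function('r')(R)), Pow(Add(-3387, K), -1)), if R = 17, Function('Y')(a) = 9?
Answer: Rational(-3569, 3468) ≈ -1.0291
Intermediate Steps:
Function('r')(T) = Add(9, T) (Function('r')(T) = Add(T, 9) = Add(9, T))
Mul(Add(3543, Function('r')(R)), Pow(Add(-3387, K), -1)) = Mul(Add(3543, Add(9, 17)), Pow(Add(-3387, -81), -1)) = Mul(Add(3543, 26), Pow(-3468, -1)) = Mul(3569, Rational(-1, 3468)) = Rational(-3569, 3468)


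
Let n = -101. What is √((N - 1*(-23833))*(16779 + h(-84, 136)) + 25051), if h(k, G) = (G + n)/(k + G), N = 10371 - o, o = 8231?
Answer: √294630205883/26 ≈ 20877.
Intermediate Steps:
N = 2140 (N = 10371 - 1*8231 = 10371 - 8231 = 2140)
h(k, G) = (-101 + G)/(G + k) (h(k, G) = (G - 101)/(k + G) = (-101 + G)/(G + k))
√((N - 1*(-23833))*(16779 + h(-84, 136)) + 25051) = √((2140 - 1*(-23833))*(16779 + (-101 + 136)/(136 - 84)) + 25051) = √((2140 + 23833)*(16779 + 35/52) + 25051) = √(25973*(16779 + (1/52)*35) + 25051) = √(25973*(16779 + 35/52) + 25051) = √(25973*(872543/52) + 25051) = √(22662559339/52 + 25051) = √(22663861991/52) = √294630205883/26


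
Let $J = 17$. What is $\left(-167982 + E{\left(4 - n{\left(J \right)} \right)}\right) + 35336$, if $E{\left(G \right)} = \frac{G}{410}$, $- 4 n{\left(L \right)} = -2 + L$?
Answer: $- \frac{217539409}{1640} \approx -1.3265 \cdot 10^{5}$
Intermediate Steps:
$n{\left(L \right)} = \frac{1}{2} - \frac{L}{4}$ ($n{\left(L \right)} = - \frac{-2 + L}{4} = \frac{1}{2} - \frac{L}{4}$)
$E{\left(G \right)} = \frac{G}{410}$ ($E{\left(G \right)} = G \frac{1}{410} = \frac{G}{410}$)
$\left(-167982 + E{\left(4 - n{\left(J \right)} \right)}\right) + 35336 = \left(-167982 + \frac{4 - \left(\frac{1}{2} - \frac{17}{4}\right)}{410}\right) + 35336 = \left(-167982 + \frac{4 - - \frac{15}{4}}{410}\right) + 35336 = \left(-167982 + \frac{4 + \frac{15}{4}}{410}\right) + 35336 = \left(-167982 + \frac{1}{410} \cdot \frac{31}{4}\right) + 35336 = \left(-167982 + \frac{31}{1640}\right) + 35336 = - \frac{275490449}{1640} + 35336 = - \frac{217539409}{1640}$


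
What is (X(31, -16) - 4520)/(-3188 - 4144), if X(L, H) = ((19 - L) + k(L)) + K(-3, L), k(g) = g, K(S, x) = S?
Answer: 1126/1833 ≈ 0.61429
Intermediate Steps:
X(L, H) = 16 (X(L, H) = ((19 - L) + L) - 3 = 19 - 3 = 16)
(X(31, -16) - 4520)/(-3188 - 4144) = (16 - 4520)/(-3188 - 4144) = -4504/(-7332) = -4504*(-1/7332) = 1126/1833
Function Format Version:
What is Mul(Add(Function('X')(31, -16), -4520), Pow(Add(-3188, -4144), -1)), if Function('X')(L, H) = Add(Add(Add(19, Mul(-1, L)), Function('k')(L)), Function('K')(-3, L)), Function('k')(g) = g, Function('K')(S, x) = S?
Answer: Rational(1126, 1833) ≈ 0.61429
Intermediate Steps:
Function('X')(L, H) = 16 (Function('X')(L, H) = Add(Add(Add(19, Mul(-1, L)), L), -3) = Add(19, -3) = 16)
Mul(Add(Function('X')(31, -16), -4520), Pow(Add(-3188, -4144), -1)) = Mul(Add(16, -4520), Pow(Add(-3188, -4144), -1)) = Mul(-4504, Pow(-7332, -1)) = Mul(-4504, Rational(-1, 7332)) = Rational(1126, 1833)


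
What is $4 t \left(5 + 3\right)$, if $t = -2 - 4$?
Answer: $-192$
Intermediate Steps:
$t = -6$
$4 t \left(5 + 3\right) = 4 \left(-6\right) \left(5 + 3\right) = \left(-24\right) 8 = -192$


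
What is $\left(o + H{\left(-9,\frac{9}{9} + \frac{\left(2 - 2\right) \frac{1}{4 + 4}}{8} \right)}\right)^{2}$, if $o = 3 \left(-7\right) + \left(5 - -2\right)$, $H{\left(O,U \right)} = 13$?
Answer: $1$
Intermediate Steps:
$o = -14$ ($o = -21 + \left(5 + 2\right) = -21 + 7 = -14$)
$\left(o + H{\left(-9,\frac{9}{9} + \frac{\left(2 - 2\right) \frac{1}{4 + 4}}{8} \right)}\right)^{2} = \left(-14 + 13\right)^{2} = \left(-1\right)^{2} = 1$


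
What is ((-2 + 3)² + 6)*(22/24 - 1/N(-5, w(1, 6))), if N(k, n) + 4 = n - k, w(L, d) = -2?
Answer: 161/12 ≈ 13.417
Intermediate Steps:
N(k, n) = -4 + n - k (N(k, n) = -4 + (n - k) = -4 + n - k)
((-2 + 3)² + 6)*(22/24 - 1/N(-5, w(1, 6))) = ((-2 + 3)² + 6)*(22/24 - 1/(-4 - 2 - 1*(-5))) = (1² + 6)*(22*(1/24) - 1/(-4 - 2 + 5)) = (1 + 6)*(11/12 - 1/(-1)) = 7*(11/12 - 1*(-1)) = 7*(11/12 + 1) = 7*(23/12) = 161/12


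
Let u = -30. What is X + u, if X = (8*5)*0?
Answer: -30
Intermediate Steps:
X = 0 (X = 40*0 = 0)
X + u = 0 - 30 = -30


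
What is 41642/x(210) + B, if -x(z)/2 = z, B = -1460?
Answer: -327421/210 ≈ -1559.1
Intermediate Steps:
x(z) = -2*z
41642/x(210) + B = 41642/((-2*210)) - 1460 = 41642/(-420) - 1460 = 41642*(-1/420) - 1460 = -20821/210 - 1460 = -327421/210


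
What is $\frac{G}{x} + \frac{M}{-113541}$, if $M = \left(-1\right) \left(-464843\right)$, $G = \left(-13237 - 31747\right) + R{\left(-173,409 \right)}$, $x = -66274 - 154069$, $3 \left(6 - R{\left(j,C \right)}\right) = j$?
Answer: $- \frac{97324601582}{25017964563} \approx -3.8902$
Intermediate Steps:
$R{\left(j,C \right)} = 6 - \frac{j}{3}$
$x = -220343$ ($x = -66274 - 154069 = -220343$)
$G = - \frac{134761}{3}$ ($G = \left(-13237 - 31747\right) + \left(6 - - \frac{173}{3}\right) = -44984 + \left(6 + \frac{173}{3}\right) = -44984 + \frac{191}{3} = - \frac{134761}{3} \approx -44920.0$)
$M = 464843$
$\frac{G}{x} + \frac{M}{-113541} = - \frac{134761}{3 \left(-220343\right)} + \frac{464843}{-113541} = \left(- \frac{134761}{3}\right) \left(- \frac{1}{220343}\right) + 464843 \left(- \frac{1}{113541}\right) = \frac{134761}{661029} - \frac{464843}{113541} = - \frac{97324601582}{25017964563}$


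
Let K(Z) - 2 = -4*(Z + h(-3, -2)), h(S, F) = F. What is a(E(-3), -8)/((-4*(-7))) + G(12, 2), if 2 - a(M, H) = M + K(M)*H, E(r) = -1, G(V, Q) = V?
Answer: 451/28 ≈ 16.107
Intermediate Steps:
K(Z) = 10 - 4*Z (K(Z) = 2 - 4*(Z - 2) = 2 - 4*(-2 + Z) = 2 + (8 - 4*Z) = 10 - 4*Z)
a(M, H) = 2 - M - H*(10 - 4*M) (a(M, H) = 2 - (M + (10 - 4*M)*H) = 2 - (M + H*(10 - 4*M)) = 2 + (-M - H*(10 - 4*M)) = 2 - M - H*(10 - 4*M))
a(E(-3), -8)/((-4*(-7))) + G(12, 2) = (2 - 1*(-1) + 2*(-8)*(-5 + 2*(-1)))/((-4*(-7))) + 12 = (2 + 1 + 2*(-8)*(-5 - 2))/28 + 12 = (2 + 1 + 2*(-8)*(-7))*(1/28) + 12 = (2 + 1 + 112)*(1/28) + 12 = 115*(1/28) + 12 = 115/28 + 12 = 451/28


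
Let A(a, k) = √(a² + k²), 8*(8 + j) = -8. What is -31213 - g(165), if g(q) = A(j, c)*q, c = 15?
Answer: -31213 - 495*√34 ≈ -34099.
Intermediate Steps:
j = -9 (j = -8 + (⅛)*(-8) = -8 - 1 = -9)
g(q) = 3*q*√34 (g(q) = √((-9)² + 15²)*q = √(81 + 225)*q = √306*q = (3*√34)*q = 3*q*√34)
-31213 - g(165) = -31213 - 3*165*√34 = -31213 - 495*√34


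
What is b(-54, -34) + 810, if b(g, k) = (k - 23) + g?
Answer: 699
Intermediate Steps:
b(g, k) = -23 + g + k (b(g, k) = (-23 + k) + g = -23 + g + k)
b(-54, -34) + 810 = (-23 - 54 - 34) + 810 = -111 + 810 = 699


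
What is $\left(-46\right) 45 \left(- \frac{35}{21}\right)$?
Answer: $3450$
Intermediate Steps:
$\left(-46\right) 45 \left(- \frac{35}{21}\right) = - 2070 \left(\left(-35\right) \frac{1}{21}\right) = \left(-2070\right) \left(- \frac{5}{3}\right) = 3450$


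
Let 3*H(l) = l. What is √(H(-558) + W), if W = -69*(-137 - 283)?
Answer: √28794 ≈ 169.69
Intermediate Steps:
H(l) = l/3
W = 28980 (W = -69*(-420) = 28980)
√(H(-558) + W) = √((⅓)*(-558) + 28980) = √(-186 + 28980) = √28794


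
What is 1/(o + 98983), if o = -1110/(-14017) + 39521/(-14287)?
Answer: 200260879/19821884478770 ≈ 1.0103e-5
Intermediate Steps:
o = -538107287/200260879 (o = -1110*(-1/14017) + 39521*(-1/14287) = 1110/14017 - 39521/14287 = -538107287/200260879 ≈ -2.6870)
1/(o + 98983) = 1/(-538107287/200260879 + 98983) = 1/(19821884478770/200260879) = 200260879/19821884478770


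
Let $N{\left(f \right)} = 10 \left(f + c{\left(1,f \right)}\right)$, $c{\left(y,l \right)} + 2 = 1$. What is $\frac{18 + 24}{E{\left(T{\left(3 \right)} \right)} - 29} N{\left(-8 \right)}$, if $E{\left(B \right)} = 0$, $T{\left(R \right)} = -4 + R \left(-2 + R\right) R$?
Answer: $\frac{3780}{29} \approx 130.34$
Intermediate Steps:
$T{\left(R \right)} = -4 + R^{2} \left(-2 + R\right)$
$c{\left(y,l \right)} = -1$ ($c{\left(y,l \right)} = -2 + 1 = -1$)
$N{\left(f \right)} = -10 + 10 f$ ($N{\left(f \right)} = 10 \left(f - 1\right) = 10 \left(-1 + f\right) = -10 + 10 f$)
$\frac{18 + 24}{E{\left(T{\left(3 \right)} \right)} - 29} N{\left(-8 \right)} = \frac{18 + 24}{0 - 29} \left(-10 + 10 \left(-8\right)\right) = \frac{42}{-29} \left(-10 - 80\right) = 42 \left(- \frac{1}{29}\right) \left(-90\right) = \left(- \frac{42}{29}\right) \left(-90\right) = \frac{3780}{29}$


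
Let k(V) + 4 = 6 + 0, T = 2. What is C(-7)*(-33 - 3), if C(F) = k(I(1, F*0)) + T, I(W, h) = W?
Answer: -144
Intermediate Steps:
k(V) = 2 (k(V) = -4 + (6 + 0) = -4 + 6 = 2)
C(F) = 4 (C(F) = 2 + 2 = 4)
C(-7)*(-33 - 3) = 4*(-33 - 3) = 4*(-36) = -144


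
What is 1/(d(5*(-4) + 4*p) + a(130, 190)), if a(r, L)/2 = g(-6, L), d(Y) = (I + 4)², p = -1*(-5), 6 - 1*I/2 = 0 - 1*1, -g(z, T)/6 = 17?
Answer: 1/120 ≈ 0.0083333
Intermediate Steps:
g(z, T) = -102 (g(z, T) = -6*17 = -102)
I = 14 (I = 12 - 2*(0 - 1*1) = 12 - 2*(0 - 1) = 12 - 2*(-1) = 12 + 2 = 14)
p = 5
d(Y) = 324 (d(Y) = (14 + 4)² = 18² = 324)
a(r, L) = -204 (a(r, L) = 2*(-102) = -204)
1/(d(5*(-4) + 4*p) + a(130, 190)) = 1/(324 - 204) = 1/120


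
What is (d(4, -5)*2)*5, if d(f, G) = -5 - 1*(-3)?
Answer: -20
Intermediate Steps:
d(f, G) = -2 (d(f, G) = -5 + 3 = -2)
(d(4, -5)*2)*5 = -2*2*5 = -4*5 = -20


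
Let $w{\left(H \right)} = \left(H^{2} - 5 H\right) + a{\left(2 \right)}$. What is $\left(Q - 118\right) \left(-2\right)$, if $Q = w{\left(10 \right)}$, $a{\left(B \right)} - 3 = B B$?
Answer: $122$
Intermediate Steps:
$a{\left(B \right)} = 3 + B^{2}$ ($a{\left(B \right)} = 3 + B B = 3 + B^{2}$)
$w{\left(H \right)} = 7 + H^{2} - 5 H$ ($w{\left(H \right)} = \left(H^{2} - 5 H\right) + \left(3 + 2^{2}\right) = \left(H^{2} - 5 H\right) + \left(3 + 4\right) = \left(H^{2} - 5 H\right) + 7 = 7 + H^{2} - 5 H$)
$Q = 57$ ($Q = 7 + 10^{2} - 50 = 7 + 100 - 50 = 57$)
$\left(Q - 118\right) \left(-2\right) = \left(57 - 118\right) \left(-2\right) = \left(-61\right) \left(-2\right) = 122$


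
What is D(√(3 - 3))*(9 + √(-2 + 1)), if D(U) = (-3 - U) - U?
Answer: -27 - 3*I ≈ -27.0 - 3.0*I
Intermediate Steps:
D(U) = -3 - 2*U
D(√(3 - 3))*(9 + √(-2 + 1)) = (-3 - 2*√(3 - 3))*(9 + √(-2 + 1)) = (-3 - 2*√0)*(9 + √(-1)) = (-3 - 2*0)*(9 + I) = (-3 + 0)*(9 + I) = -3*(9 + I) = -27 - 3*I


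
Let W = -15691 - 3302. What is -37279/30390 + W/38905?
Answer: -405507353/236464590 ≈ -1.7149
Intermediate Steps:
W = -18993
-37279/30390 + W/38905 = -37279/30390 - 18993/38905 = -405507353/236464590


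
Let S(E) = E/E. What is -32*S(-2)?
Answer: -32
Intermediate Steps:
S(E) = 1
-32*S(-2) = -32*1 = -32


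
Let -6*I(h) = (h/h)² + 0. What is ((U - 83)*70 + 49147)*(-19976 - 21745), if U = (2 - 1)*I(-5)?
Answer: -1807576232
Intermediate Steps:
I(h) = -⅙ (I(h) = -((h/h)² + 0)/6 = -(1² + 0)/6 = -(1 + 0)/6 = -⅙*1 = -⅙)
U = -⅙ (U = (2 - 1)*(-⅙) = 1*(-⅙) = -⅙ ≈ -0.16667)
((U - 83)*70 + 49147)*(-19976 - 21745) = ((-⅙ - 83)*70 + 49147)*(-19976 - 21745) = (-499/6*70 + 49147)*(-41721) = (-17465/3 + 49147)*(-41721) = (129976/3)*(-41721) = -1807576232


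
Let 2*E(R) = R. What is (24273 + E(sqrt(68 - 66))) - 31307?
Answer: -7034 + sqrt(2)/2 ≈ -7033.3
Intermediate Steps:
E(R) = R/2
(24273 + E(sqrt(68 - 66))) - 31307 = (24273 + sqrt(68 - 66)/2) - 31307 = (24273 + sqrt(2)/2) - 31307 = -7034 + sqrt(2)/2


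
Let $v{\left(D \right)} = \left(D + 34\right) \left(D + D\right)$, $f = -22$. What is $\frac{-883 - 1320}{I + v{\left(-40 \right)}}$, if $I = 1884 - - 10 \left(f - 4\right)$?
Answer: $- \frac{2203}{2104} \approx -1.0471$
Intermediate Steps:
$v{\left(D \right)} = 2 D \left(34 + D\right)$ ($v{\left(D \right)} = \left(34 + D\right) 2 D = 2 D \left(34 + D\right)$)
$I = 1624$ ($I = 1884 - - 10 \left(-22 - 4\right) = 1884 - \left(-10\right) \left(-26\right) = 1884 - 260 = 1624$)
$\frac{-883 - 1320}{I + v{\left(-40 \right)}} = \frac{-883 - 1320}{1624 + 2 \left(-40\right) \left(34 - 40\right)} = - \frac{2203}{1624 + 2 \left(-40\right) \left(-6\right)} = - \frac{2203}{1624 + 480} = - \frac{2203}{2104}$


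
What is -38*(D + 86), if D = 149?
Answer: -8930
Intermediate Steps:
-38*(D + 86) = -38*(149 + 86) = -38*235 = -8930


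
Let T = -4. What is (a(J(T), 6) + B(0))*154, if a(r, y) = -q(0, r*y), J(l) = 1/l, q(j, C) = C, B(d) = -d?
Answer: 231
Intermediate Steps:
a(r, y) = -r*y
(a(J(T), 6) + B(0))*154 = (-1*6/(-4) - 1*0)*154 = (-1*(-1/4)*6 + 0)*154 = (3/2 + 0)*154 = (3/2)*154 = 231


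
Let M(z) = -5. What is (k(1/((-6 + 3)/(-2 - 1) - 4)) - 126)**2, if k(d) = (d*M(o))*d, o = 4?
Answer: 1297321/81 ≈ 16016.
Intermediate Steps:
k(d) = -5*d**2 (k(d) = (d*(-5))*d = (-5*d)*d = -5*d**2)
(k(1/((-6 + 3)/(-2 - 1) - 4)) - 126)**2 = (-5/((-6 + 3)/(-2 - 1) - 4)**2 - 126)**2 = (-5/(-3/(-3) - 4)**2 - 126)**2 = (-5/(-3*(-1/3) - 4)**2 - 126)**2 = (-5/(1 - 4)**2 - 126)**2 = (-5*(1/(-3))**2 - 126)**2 = (-5*(-1/3)**2 - 126)**2 = (-5*1/9 - 126)**2 = (-5/9 - 126)**2 = (-1139/9)**2 = 1297321/81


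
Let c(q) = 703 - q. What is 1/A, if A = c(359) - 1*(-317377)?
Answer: 1/317721 ≈ 3.1474e-6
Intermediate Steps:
A = 317721 (A = (703 - 1*359) - 1*(-317377) = (703 - 359) + 317377 = 344 + 317377 = 317721)
1/A = 1/317721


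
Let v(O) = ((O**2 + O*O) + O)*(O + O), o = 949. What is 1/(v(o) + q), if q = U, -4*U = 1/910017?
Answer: 3640068/12450789249536663 ≈ 2.9236e-10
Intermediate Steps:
U = -1/3640068 (U = -1/4/910017 = -1/4*1/910017 = -1/3640068 ≈ -2.7472e-7)
q = -1/3640068 ≈ -2.7472e-7
v(O) = 2*O*(O + 2*O**2) (v(O) = ((O**2 + O**2) + O)*(2*O) = (2*O**2 + O)*(2*O) = (O + 2*O**2)*(2*O) = 2*O*(O + 2*O**2))
1/(v(o) + q) = 1/(949**2*(2 + 4*949) - 1/3640068) = 1/(900601*(2 + 3796) - 1/3640068) = 1/(900601*3798 - 1/3640068) = 1/(3420482598 - 1/3640068) = 1/(12450789249536663/3640068) = 3640068/12450789249536663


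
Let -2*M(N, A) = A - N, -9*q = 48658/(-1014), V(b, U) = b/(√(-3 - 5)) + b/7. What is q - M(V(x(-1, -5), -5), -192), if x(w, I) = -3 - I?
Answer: -2900596/31941 + I*√2/4 ≈ -90.811 + 0.35355*I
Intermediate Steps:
V(b, U) = b/7 - I*b*√2/4 (V(b, U) = b/(√(-8)) + b*(⅐) = b/((2*I*√2)) + b/7 = b*(-I*√2/4) + b/7 = -I*b*√2/4 + b/7 = b/7 - I*b*√2/4)
q = 24329/4563 (q = -48658/(9*(-1014)) = -48658*(-1)/(9*1014) = -⅑*(-24329/507) = 24329/4563 ≈ 5.3318)
M(N, A) = N/2 - A/2 (M(N, A) = -(A - N)/2 = N/2 - A/2)
q - M(V(x(-1, -5), -5), -192) = 24329/4563 - (((-3 - 1*(-5))*(4 - 7*I*√2)/28)/2 - ½*(-192)) = 24329/4563 - (((-3 + 5)*(4 - 7*I*√2)/28)/2 + 96) = 24329/4563 - (((1/28)*2*(4 - 7*I*√2))/2 + 96) = 24329/4563 - ((2/7 - I*√2/2)/2 + 96) = 24329/4563 - ((⅐ - I*√2/4) + 96) = 24329/4563 - (673/7 - I*√2/4) = 24329/4563 + (-673/7 + I*√2/4) = -2900596/31941 + I*√2/4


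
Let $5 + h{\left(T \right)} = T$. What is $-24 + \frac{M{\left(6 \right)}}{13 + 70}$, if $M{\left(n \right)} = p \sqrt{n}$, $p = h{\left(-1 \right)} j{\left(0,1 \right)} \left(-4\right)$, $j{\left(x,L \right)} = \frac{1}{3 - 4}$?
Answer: $-24 - \frac{24 \sqrt{6}}{83} \approx -24.708$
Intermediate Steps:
$j{\left(x,L \right)} = -1$ ($j{\left(x,L \right)} = \frac{1}{-1} = -1$)
$h{\left(T \right)} = -5 + T$
$p = -24$ ($p = \left(-5 - 1\right) \left(-1\right) \left(-4\right) = \left(-6\right) \left(-1\right) \left(-4\right) = 6 \left(-4\right) = -24$)
$M{\left(n \right)} = - 24 \sqrt{n}$
$-24 + \frac{M{\left(6 \right)}}{13 + 70} = -24 + \frac{\left(-24\right) \sqrt{6}}{13 + 70} = -24 + \frac{\left(-24\right) \sqrt{6}}{83} = -24 - \frac{24 \sqrt{6}}{83}$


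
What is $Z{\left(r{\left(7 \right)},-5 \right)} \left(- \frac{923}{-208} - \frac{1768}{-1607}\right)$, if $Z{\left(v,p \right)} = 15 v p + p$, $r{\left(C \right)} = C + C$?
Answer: $- \frac{150216175}{25712} \approx -5842.3$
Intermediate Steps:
$r{\left(C \right)} = 2 C$
$Z{\left(v,p \right)} = p + 15 p v$ ($Z{\left(v,p \right)} = 15 p v + p = p + 15 p v$)
$Z{\left(r{\left(7 \right)},-5 \right)} \left(- \frac{923}{-208} - \frac{1768}{-1607}\right) = - 5 \left(1 + 15 \cdot 2 \cdot 7\right) \left(- \frac{923}{-208} - \frac{1768}{-1607}\right) = - 5 \left(1 + 15 \cdot 14\right) \left(\left(-923\right) \left(- \frac{1}{208}\right) - - \frac{1768}{1607}\right) = - 5 \left(1 + 210\right) \left(\frac{71}{16} + \frac{1768}{1607}\right) = \left(-5\right) 211 \cdot \frac{142385}{25712} = \left(-1055\right) \frac{142385}{25712} = - \frac{150216175}{25712}$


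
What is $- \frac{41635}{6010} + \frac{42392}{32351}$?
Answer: $- \frac{218431593}{38885902} \approx -5.6172$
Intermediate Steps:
$- \frac{41635}{6010} + \frac{42392}{32351} = \left(-41635\right) \frac{1}{6010} + 42392 \cdot \frac{1}{32351} = - \frac{8327}{1202} + \frac{42392}{32351} = - \frac{218431593}{38885902}$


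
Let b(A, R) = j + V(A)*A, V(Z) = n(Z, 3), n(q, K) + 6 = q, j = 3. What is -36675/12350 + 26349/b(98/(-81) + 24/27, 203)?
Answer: 85352236101/16299530 ≈ 5236.5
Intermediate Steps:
n(q, K) = -6 + q
V(Z) = -6 + Z
b(A, R) = 3 + A*(-6 + A) (b(A, R) = 3 + (-6 + A)*A = 3 + A*(-6 + A))
-36675/12350 + 26349/b(98/(-81) + 24/27, 203) = -36675/12350 + 26349/(3 + (98/(-81) + 24/27)*(-6 + (98/(-81) + 24/27))) = -36675*1/12350 + 26349/(3 + (98*(-1/81) + 24*(1/27))*(-6 + (98*(-1/81) + 24*(1/27)))) = -1467/494 + 26349/(3 + (-98/81 + 8/9)*(-6 + (-98/81 + 8/9))) = -1467/494 + 26349/(3 - 26*(-6 - 26/81)/81) = -1467/494 + 26349/(3 - 26/81*(-512/81)) = -1467/494 + 26349/(3 + 13312/6561) = -1467/494 + 26349/(32995/6561) = -1467/494 + 26349*(6561/32995) = -1467/494 + 172875789/32995 = 85352236101/16299530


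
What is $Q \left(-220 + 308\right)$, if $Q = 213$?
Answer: $18744$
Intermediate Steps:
$Q \left(-220 + 308\right) = 213 \left(-220 + 308\right) = 213 \cdot 88 = 18744$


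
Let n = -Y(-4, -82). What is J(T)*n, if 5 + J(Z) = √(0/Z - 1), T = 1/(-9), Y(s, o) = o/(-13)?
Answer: 410/13 - 82*I/13 ≈ 31.538 - 6.3077*I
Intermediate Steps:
Y(s, o) = -o/13 (Y(s, o) = o*(-1/13) = -o/13)
T = -⅑ ≈ -0.11111
J(Z) = -5 + I (J(Z) = -5 + √(0/Z - 1) = -5 + √(0 - 1) = -5 + √(-1) = -5 + I)
n = -82/13 (n = -(-1)*(-82)/13 = -1*82/13 = -82/13 ≈ -6.3077)
J(T)*n = (-5 + I)*(-82/13) = 410/13 - 82*I/13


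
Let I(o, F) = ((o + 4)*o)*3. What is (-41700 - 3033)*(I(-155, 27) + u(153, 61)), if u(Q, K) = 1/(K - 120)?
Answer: -185314683372/59 ≈ -3.1409e+9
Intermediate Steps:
I(o, F) = 3*o*(4 + o) (I(o, F) = ((4 + o)*o)*3 = (o*(4 + o))*3 = 3*o*(4 + o))
u(Q, K) = 1/(-120 + K)
(-41700 - 3033)*(I(-155, 27) + u(153, 61)) = (-41700 - 3033)*(3*(-155)*(4 - 155) + 1/(-120 + 61)) = -44733*(3*(-155)*(-151) + 1/(-59)) = -44733*(70215 - 1/59) = -44733*4142684/59 = -185314683372/59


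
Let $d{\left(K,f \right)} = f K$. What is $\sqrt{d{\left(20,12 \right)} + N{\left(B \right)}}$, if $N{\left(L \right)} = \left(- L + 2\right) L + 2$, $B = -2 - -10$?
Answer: $\sqrt{194} \approx 13.928$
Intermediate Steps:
$d{\left(K,f \right)} = K f$
$B = 8$ ($B = -2 + 10 = 8$)
$N{\left(L \right)} = 2 + L \left(2 - L\right)$ ($N{\left(L \right)} = \left(2 - L\right) L + 2 = L \left(2 - L\right) + 2 = 2 + L \left(2 - L\right)$)
$\sqrt{d{\left(20,12 \right)} + N{\left(B \right)}} = \sqrt{20 \cdot 12 + \left(2 - 8^{2} + 2 \cdot 8\right)} = \sqrt{240 + \left(2 - 64 + 16\right)} = \sqrt{240 - 46} = \sqrt{194}$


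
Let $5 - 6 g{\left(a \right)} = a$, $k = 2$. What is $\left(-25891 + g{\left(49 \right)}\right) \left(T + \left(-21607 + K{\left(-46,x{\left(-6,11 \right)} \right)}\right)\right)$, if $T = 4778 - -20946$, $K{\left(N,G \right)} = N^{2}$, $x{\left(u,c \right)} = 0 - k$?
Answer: $- \frac{484272935}{3} \approx -1.6142 \cdot 10^{8}$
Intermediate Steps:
$x{\left(u,c \right)} = -2$ ($x{\left(u,c \right)} = 0 - 2 = -2$)
$T = 25724$ ($T = 4778 + 20946 = 25724$)
$g{\left(a \right)} = \frac{5}{6} - \frac{a}{6}$
$\left(-25891 + g{\left(49 \right)}\right) \left(T + \left(-21607 + K{\left(-46,x{\left(-6,11 \right)} \right)}\right)\right) = \left(-25891 + \left(\frac{5}{6} - \frac{49}{6}\right)\right) \left(25724 - \left(21607 - \left(-46\right)^{2}\right)\right) = \left(-25891 + \left(\frac{5}{6} - \frac{49}{6}\right)\right) \left(25724 + \left(-21607 + 2116\right)\right) = \left(-25891 - \frac{22}{3}\right) \left(25724 - 19491\right) = \left(- \frac{77695}{3}\right) 6233 = - \frac{484272935}{3}$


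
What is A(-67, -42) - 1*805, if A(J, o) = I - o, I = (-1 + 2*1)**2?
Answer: -762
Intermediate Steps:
I = 1 (I = (-1 + 2)**2 = 1**2 = 1)
A(J, o) = 1 - o
A(-67, -42) - 1*805 = (1 - 1*(-42)) - 1*805 = (1 + 42) - 805 = 43 - 805 = -762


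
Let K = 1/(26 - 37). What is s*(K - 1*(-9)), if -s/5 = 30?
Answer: -14700/11 ≈ -1336.4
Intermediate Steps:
s = -150 (s = -5*30 = -150)
K = -1/11 (K = 1/(-11) = -1/11 ≈ -0.090909)
s*(K - 1*(-9)) = -150*(-1/11 - 1*(-9)) = -150*(-1/11 + 9) = -150*98/11 = -14700/11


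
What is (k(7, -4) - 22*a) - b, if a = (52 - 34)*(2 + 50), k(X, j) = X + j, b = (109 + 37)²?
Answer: -41905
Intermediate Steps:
b = 21316 (b = 146² = 21316)
a = 936 (a = 18*52 = 936)
(k(7, -4) - 22*a) - b = ((7 - 4) - 22*936) - 1*21316 = (3 - 20592) - 21316 = -20589 - 21316 = -41905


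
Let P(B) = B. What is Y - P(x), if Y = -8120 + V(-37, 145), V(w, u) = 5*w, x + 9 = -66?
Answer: -8230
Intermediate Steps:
x = -75 (x = -9 - 66 = -75)
Y = -8305 (Y = -8120 + 5*(-37) = -8120 - 185 = -8305)
Y - P(x) = -8305 - 1*(-75) = -8305 + 75 = -8230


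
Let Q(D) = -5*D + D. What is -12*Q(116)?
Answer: 5568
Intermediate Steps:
Q(D) = -4*D
-12*Q(116) = -(-48)*116 = -12*(-464) = 5568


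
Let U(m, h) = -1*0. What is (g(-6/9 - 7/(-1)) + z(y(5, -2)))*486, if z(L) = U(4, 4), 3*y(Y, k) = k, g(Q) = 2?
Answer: 972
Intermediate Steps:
y(Y, k) = k/3
U(m, h) = 0
z(L) = 0
(g(-6/9 - 7/(-1)) + z(y(5, -2)))*486 = (2 + 0)*486 = 2*486 = 972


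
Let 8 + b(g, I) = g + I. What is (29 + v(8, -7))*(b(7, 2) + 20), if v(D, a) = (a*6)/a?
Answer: 735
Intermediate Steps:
b(g, I) = -8 + I + g (b(g, I) = -8 + (g + I) = -8 + (I + g) = -8 + I + g)
v(D, a) = 6 (v(D, a) = (6*a)/a = 6)
(29 + v(8, -7))*(b(7, 2) + 20) = (29 + 6)*((-8 + 2 + 7) + 20) = 35*(1 + 20) = 35*21 = 735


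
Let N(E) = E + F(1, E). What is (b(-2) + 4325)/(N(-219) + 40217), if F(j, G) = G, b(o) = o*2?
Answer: 4321/39779 ≈ 0.10863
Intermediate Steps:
b(o) = 2*o
N(E) = 2*E (N(E) = E + E = 2*E)
(b(-2) + 4325)/(N(-219) + 40217) = (2*(-2) + 4325)/(2*(-219) + 40217) = (-4 + 4325)/(-438 + 40217) = 4321/39779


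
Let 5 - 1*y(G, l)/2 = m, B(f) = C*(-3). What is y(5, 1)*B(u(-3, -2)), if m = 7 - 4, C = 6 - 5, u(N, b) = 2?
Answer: -12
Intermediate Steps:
C = 1
B(f) = -3 (B(f) = 1*(-3) = -3)
m = 3
y(G, l) = 4 (y(G, l) = 10 - 2*3 = 10 - 6 = 4)
y(5, 1)*B(u(-3, -2)) = 4*(-3) = -12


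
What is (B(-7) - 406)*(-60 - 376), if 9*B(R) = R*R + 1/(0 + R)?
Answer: 1222544/7 ≈ 1.7465e+5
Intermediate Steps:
B(R) = 1/(9*R) + R²/9 (B(R) = (R*R + 1/(0 + R))/9 = (R² + 1/R)/9 = (1/R + R²)/9 = 1/(9*R) + R²/9)
(B(-7) - 406)*(-60 - 376) = ((⅑)*(1 + (-7)³)/(-7) - 406)*(-60 - 376) = ((⅑)*(-⅐)*(1 - 343) - 406)*(-436) = ((⅑)*(-⅐)*(-342) - 406)*(-436) = (38/7 - 406)*(-436) = -2804/7*(-436) = 1222544/7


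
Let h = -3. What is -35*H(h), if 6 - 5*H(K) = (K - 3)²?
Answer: 210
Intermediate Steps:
H(K) = 6/5 - (-3 + K)²/5 (H(K) = 6/5 - (K - 3)²/5 = 6/5 - (-3 + K)²/5)
-35*H(h) = -35*(6/5 - (-3 - 3)²/5) = -35*(6/5 - ⅕*(-6)²) = -35*(6/5 - ⅕*36) = -35*(6/5 - 36/5) = -35*(-6) = 210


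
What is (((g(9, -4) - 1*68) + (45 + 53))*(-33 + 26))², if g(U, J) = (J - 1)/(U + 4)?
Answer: 7263025/169 ≈ 42977.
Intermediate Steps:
g(U, J) = (-1 + J)/(4 + U)
(((g(9, -4) - 1*68) + (45 + 53))*(-33 + 26))² = ((((-1 - 4)/(4 + 9) - 1*68) + (45 + 53))*(-33 + 26))² = (((-5/13 - 68) + 98)*(-7))² = ((-889/13 + 98)*(-7))² = ((385/13)*(-7))² = (-2695/13)² = 7263025/169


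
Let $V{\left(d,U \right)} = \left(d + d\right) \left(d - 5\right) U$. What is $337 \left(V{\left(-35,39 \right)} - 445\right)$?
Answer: $36650435$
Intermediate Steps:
$V{\left(d,U \right)} = 2 U d \left(-5 + d\right)$ ($V{\left(d,U \right)} = 2 d \left(-5 + d\right) U = 2 d U \left(-5 + d\right) = 2 U d \left(-5 + d\right)$)
$337 \left(V{\left(-35,39 \right)} - 445\right) = 337 \left(2 \cdot 39 \left(-35\right) \left(-5 - 35\right) - 445\right) = 337 \left(2 \cdot 39 \left(-35\right) \left(-40\right) - 445\right) = 337 \left(109200 - 445\right) = 337 \cdot 108755 = 36650435$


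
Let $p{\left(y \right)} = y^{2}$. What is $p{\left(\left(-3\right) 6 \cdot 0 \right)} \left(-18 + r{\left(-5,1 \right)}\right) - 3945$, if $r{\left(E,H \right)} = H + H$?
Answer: $-3945$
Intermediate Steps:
$r{\left(E,H \right)} = 2 H$
$p{\left(\left(-3\right) 6 \cdot 0 \right)} \left(-18 + r{\left(-5,1 \right)}\right) - 3945 = \left(\left(-3\right) 6 \cdot 0\right)^{2} \left(-18 + 2 \cdot 1\right) - 3945 = \left(\left(-18\right) 0\right)^{2} \left(-18 + 2\right) - 3945 = 0^{2} \left(-16\right) - 3945 = 0 \left(-16\right) - 3945 = 0 - 3945 = -3945$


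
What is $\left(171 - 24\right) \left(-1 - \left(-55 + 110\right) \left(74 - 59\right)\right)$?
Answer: $-121422$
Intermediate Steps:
$\left(171 - 24\right) \left(-1 - \left(-55 + 110\right) \left(74 - 59\right)\right) = 147 \left(-1 - 55 \cdot 15\right) = 147 \left(-1 - 825\right) = 147 \left(-826\right) = -121422$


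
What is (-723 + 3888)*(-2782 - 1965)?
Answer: -15024255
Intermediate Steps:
(-723 + 3888)*(-2782 - 1965) = 3165*(-4747) = -15024255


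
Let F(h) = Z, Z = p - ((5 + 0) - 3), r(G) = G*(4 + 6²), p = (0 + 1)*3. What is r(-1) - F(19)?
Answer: -41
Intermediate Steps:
p = 3 (p = 1*3 = 3)
r(G) = 40*G (r(G) = G*(4 + 36) = G*40 = 40*G)
Z = 1 (Z = 3 - ((5 + 0) - 3) = 3 - (5 - 3) = 3 - 1*2 = 3 - 2 = 1)
F(h) = 1
r(-1) - F(19) = 40*(-1) - 1*1 = -40 - 1 = -41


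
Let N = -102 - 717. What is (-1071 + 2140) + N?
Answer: 250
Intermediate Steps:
N = -819
(-1071 + 2140) + N = (-1071 + 2140) - 819 = 1069 - 819 = 250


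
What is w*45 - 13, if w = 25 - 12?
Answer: 572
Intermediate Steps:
w = 13
w*45 - 13 = 13*45 - 13 = 585 - 13 = 572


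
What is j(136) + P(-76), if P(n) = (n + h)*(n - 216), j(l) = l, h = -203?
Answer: 81604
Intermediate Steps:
P(n) = (-216 + n)*(-203 + n) (P(n) = (n - 203)*(n - 216) = (-203 + n)*(-216 + n) = (-216 + n)*(-203 + n))
j(136) + P(-76) = 136 + (43848 + (-76)² - 419*(-76)) = 136 + (43848 + 5776 + 31844) = 136 + 81468 = 81604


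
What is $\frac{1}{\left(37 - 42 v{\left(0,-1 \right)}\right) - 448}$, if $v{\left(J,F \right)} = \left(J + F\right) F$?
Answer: $- \frac{1}{453} \approx -0.0022075$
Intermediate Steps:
$v{\left(J,F \right)} = F \left(F + J\right)$ ($v{\left(J,F \right)} = \left(F + J\right) F = F \left(F + J\right)$)
$\frac{1}{\left(37 - 42 v{\left(0,-1 \right)}\right) - 448} = \frac{1}{\left(37 - 42 \left(- (-1 + 0)\right)\right) - 448} = \frac{1}{\left(37 - 42 \left(\left(-1\right) \left(-1\right)\right)\right) - 448} = \frac{1}{\left(37 - 42\right) - 448} = \frac{1}{-5 - 448} = \frac{1}{-453} = - \frac{1}{453}$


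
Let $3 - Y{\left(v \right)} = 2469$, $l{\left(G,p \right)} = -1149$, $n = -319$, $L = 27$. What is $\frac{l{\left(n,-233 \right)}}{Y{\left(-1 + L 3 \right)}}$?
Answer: $\frac{383}{822} \approx 0.46594$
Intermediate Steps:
$Y{\left(v \right)} = -2466$ ($Y{\left(v \right)} = 3 - 2469 = -2466$)
$\frac{l{\left(n,-233 \right)}}{Y{\left(-1 + L 3 \right)}} = - \frac{1149}{-2466} = \left(-1149\right) \left(- \frac{1}{2466}\right) = \frac{383}{822}$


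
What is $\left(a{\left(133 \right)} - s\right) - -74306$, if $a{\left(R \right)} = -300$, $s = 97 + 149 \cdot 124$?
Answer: $55433$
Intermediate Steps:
$s = 18573$ ($s = 97 + 18476 = 18573$)
$\left(a{\left(133 \right)} - s\right) - -74306 = \left(-300 - 18573\right) - -74306 = \left(-300 - 18573\right) + 74306 = -18873 + 74306 = 55433$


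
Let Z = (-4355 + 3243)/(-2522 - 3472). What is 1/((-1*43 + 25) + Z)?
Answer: -2997/53390 ≈ -0.056134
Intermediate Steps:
Z = 556/2997 (Z = -1112/(-5994) = -1112*(-1/5994) = 556/2997 ≈ 0.18552)
1/((-1*43 + 25) + Z) = 1/((-1*43 + 25) + 556/2997) = 1/((-43 + 25) + 556/2997) = 1/(-18 + 556/2997) = 1/(-53390/2997) = -2997/53390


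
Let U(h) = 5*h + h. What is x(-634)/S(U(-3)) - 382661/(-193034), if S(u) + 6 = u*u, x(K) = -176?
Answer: 43856107/30692406 ≈ 1.4289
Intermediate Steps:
U(h) = 6*h
S(u) = -6 + u² (S(u) = -6 + u*u = -6 + u²)
x(-634)/S(U(-3)) - 382661/(-193034) = -176/(-6 + (6*(-3))²) - 382661/(-193034) = -176/(-6 + (-18)²) - 382661*(-1/193034) = -176/(-6 + 324) + 382661/193034 = -176/318 + 382661/193034 = -176*1/318 + 382661/193034 = -88/159 + 382661/193034 = 43856107/30692406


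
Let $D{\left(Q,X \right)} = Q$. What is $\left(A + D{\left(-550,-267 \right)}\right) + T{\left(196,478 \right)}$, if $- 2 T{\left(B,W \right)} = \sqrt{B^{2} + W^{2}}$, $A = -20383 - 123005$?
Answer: $-143938 - 5 \sqrt{2669} \approx -1.442 \cdot 10^{5}$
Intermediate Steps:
$A = -143388$ ($A = -20383 - 123005 = -143388$)
$T{\left(B,W \right)} = - \frac{\sqrt{B^{2} + W^{2}}}{2}$
$\left(A + D{\left(-550,-267 \right)}\right) + T{\left(196,478 \right)} = \left(-143388 - 550\right) - \frac{\sqrt{196^{2} + 478^{2}}}{2} = -143938 - \frac{\sqrt{38416 + 228484}}{2} = -143938 - \frac{\sqrt{266900}}{2} = -143938 - \frac{10 \sqrt{2669}}{2} = -143938 - 5 \sqrt{2669}$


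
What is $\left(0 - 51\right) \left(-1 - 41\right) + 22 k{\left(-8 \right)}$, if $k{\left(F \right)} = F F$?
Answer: $3550$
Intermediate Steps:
$k{\left(F \right)} = F^{2}$
$\left(0 - 51\right) \left(-1 - 41\right) + 22 k{\left(-8 \right)} = \left(0 - 51\right) \left(-1 - 41\right) + 22 \left(-8\right)^{2} = \left(-51\right) \left(-42\right) + 22 \cdot 64 = 2142 + 1408 = 3550$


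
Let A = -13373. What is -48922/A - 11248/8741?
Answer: 277207698/116893393 ≈ 2.3715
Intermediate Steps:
-48922/A - 11248/8741 = -48922/(-13373) - 11248/8741 = -48922*(-1/13373) - 11248*1/8741 = 48922/13373 - 11248/8741 = 277207698/116893393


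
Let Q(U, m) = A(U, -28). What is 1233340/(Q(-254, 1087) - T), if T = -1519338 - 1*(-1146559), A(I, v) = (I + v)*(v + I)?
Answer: 1233340/452303 ≈ 2.7268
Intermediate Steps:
A(I, v) = (I + v)**2 (A(I, v) = (I + v)*(I + v) = (I + v)**2)
Q(U, m) = (-28 + U)**2 (Q(U, m) = (U - 28)**2 = (-28 + U)**2)
T = -372779 (T = -1519338 + 1146559 = -372779)
1233340/(Q(-254, 1087) - T) = 1233340/((-28 - 254)**2 - 1*(-372779)) = 1233340/((-282)**2 + 372779) = 1233340/(79524 + 372779) = 1233340/452303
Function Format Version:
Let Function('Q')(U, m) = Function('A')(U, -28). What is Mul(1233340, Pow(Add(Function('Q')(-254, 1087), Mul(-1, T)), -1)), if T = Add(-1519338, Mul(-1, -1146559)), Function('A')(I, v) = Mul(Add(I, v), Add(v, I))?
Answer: Rational(1233340, 452303) ≈ 2.7268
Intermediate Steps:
Function('A')(I, v) = Pow(Add(I, v), 2) (Function('A')(I, v) = Mul(Add(I, v), Add(I, v)) = Pow(Add(I, v), 2))
Function('Q')(U, m) = Pow(Add(-28, U), 2) (Function('Q')(U, m) = Pow(Add(U, -28), 2) = Pow(Add(-28, U), 2))
T = -372779 (T = Add(-1519338, 1146559) = -372779)
Mul(1233340, Pow(Add(Function('Q')(-254, 1087), Mul(-1, T)), -1)) = Mul(1233340, Pow(Add(Pow(Add(-28, -254), 2), Mul(-1, -372779)), -1)) = Mul(1233340, Pow(Add(Pow(-282, 2), 372779), -1)) = Mul(1233340, Pow(Add(79524, 372779), -1)) = Mul(1233340, Pow(452303, -1)) = Mul(1233340, Rational(1, 452303)) = Rational(1233340, 452303)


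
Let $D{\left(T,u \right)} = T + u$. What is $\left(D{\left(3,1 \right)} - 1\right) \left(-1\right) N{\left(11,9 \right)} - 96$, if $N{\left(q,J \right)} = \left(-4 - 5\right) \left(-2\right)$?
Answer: $-150$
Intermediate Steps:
$N{\left(q,J \right)} = 18$ ($N{\left(q,J \right)} = \left(-9\right) \left(-2\right) = 18$)
$\left(D{\left(3,1 \right)} - 1\right) \left(-1\right) N{\left(11,9 \right)} - 96 = \left(\left(3 + 1\right) - 1\right) \left(-1\right) 18 - 96 = \left(4 - 1\right) \left(-1\right) 18 - 96 = 3 \left(-1\right) 18 - 96 = \left(-3\right) 18 - 96 = -54 - 96 = -150$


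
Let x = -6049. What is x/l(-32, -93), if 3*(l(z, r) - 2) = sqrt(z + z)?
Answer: -54441/50 + 36294*I/25 ≈ -1088.8 + 1451.8*I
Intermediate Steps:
l(z, r) = 2 + sqrt(2)*sqrt(z)/3 (l(z, r) = 2 + sqrt(z + z)/3 = 2 + sqrt(2*z)/3 = 2 + (sqrt(2)*sqrt(z))/3 = 2 + sqrt(2)*sqrt(z)/3)
x/l(-32, -93) = -6049/(2 + sqrt(2)*sqrt(-32)/3) = -6049/(2 + sqrt(2)*(4*I*sqrt(2))/3) = -6049*9*(2 - 8*I/3)/100 = -54441*(2 - 8*I/3)/100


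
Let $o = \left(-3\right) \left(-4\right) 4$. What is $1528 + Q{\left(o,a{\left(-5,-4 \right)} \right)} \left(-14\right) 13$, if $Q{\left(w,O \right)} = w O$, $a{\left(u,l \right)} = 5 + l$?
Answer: $-7208$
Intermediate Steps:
$o = 48$ ($o = 12 \cdot 4 = 48$)
$Q{\left(w,O \right)} = O w$
$1528 + Q{\left(o,a{\left(-5,-4 \right)} \right)} \left(-14\right) 13 = 1528 + \left(5 - 4\right) 48 \left(-14\right) 13 = 1528 + 1 \cdot 48 \left(-14\right) 13 = 1528 + 48 \left(-14\right) 13 = 1528 - 8736 = -7208$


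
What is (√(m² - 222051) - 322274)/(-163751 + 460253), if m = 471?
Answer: -161137/148251 + I*√210/296502 ≈ -1.0869 + 4.8874e-5*I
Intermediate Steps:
(√(m² - 222051) - 322274)/(-163751 + 460253) = (√(471² - 222051) - 322274)/(-163751 + 460253) = (√(221841 - 222051) - 322274)/296502 = (√(-210) - 322274)*(1/296502) = (I*√210 - 322274)*(1/296502) = (-322274 + I*√210)*(1/296502) = -161137/148251 + I*√210/296502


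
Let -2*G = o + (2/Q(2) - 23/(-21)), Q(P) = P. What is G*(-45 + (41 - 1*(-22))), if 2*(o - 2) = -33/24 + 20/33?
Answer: -41145/1232 ≈ -33.397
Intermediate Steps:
o = 853/528 (o = 2 + (-33/24 + 20/33)/2 = 2 + (-33*1/24 + 20*(1/33))/2 = 2 + (-11/8 + 20/33)/2 = 2 + (½)*(-203/264) = 2 - 203/528 = 853/528 ≈ 1.6155)
G = -13715/7392 (G = -(853/528 + (2/2 - 23/(-21)))/2 = -(853/528 + (2*(½) - 23*(-1/21)))/2 = -(853/528 + (1 + 23/21))/2 = -(853/528 + 44/21)/2 = -½*13715/3696 = -13715/7392 ≈ -1.8554)
G*(-45 + (41 - 1*(-22))) = -13715*(-45 + (41 - 1*(-22)))/7392 = -13715*(-45 + (41 + 22))/7392 = -13715*(-45 + 63)/7392 = -13715/7392*18 = -41145/1232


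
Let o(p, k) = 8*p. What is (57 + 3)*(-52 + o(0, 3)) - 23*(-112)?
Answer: -544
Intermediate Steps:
(57 + 3)*(-52 + o(0, 3)) - 23*(-112) = (57 + 3)*(-52 + 8*0) - 23*(-112) = 60*(-52 + 0) + 2576 = 60*(-52) + 2576 = -3120 + 2576 = -544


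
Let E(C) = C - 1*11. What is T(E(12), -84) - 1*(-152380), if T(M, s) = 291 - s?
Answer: 152755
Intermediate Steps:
E(C) = -11 + C (E(C) = C - 11 = -11 + C)
T(E(12), -84) - 1*(-152380) = (291 - 1*(-84)) - 1*(-152380) = (291 + 84) + 152380 = 375 + 152380 = 152755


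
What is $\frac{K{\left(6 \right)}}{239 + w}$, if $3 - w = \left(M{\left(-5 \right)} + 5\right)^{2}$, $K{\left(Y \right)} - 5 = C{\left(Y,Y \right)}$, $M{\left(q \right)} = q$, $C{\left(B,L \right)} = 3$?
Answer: $\frac{4}{121} \approx 0.033058$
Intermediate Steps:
$K{\left(Y \right)} = 8$ ($K{\left(Y \right)} = 5 + 3 = 8$)
$w = 3$ ($w = 3 - \left(-5 + 5\right)^{2} = 3 - 0^{2} = 3 - 0 = 3 + 0 = 3$)
$\frac{K{\left(6 \right)}}{239 + w} = \frac{1}{239 + 3} \cdot 8 = \frac{1}{242} \cdot 8 = \frac{4}{121}$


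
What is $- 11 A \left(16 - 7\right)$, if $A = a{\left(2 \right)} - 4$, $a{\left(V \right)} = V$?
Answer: $198$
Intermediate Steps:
$A = -2$ ($A = 2 - 4 = -2$)
$- 11 A \left(16 - 7\right) = \left(-11\right) \left(-2\right) \left(16 - 7\right) = 22 \cdot 9 = 198$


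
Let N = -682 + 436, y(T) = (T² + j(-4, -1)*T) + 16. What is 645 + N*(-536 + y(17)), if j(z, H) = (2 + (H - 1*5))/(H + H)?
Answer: 49107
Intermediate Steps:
j(z, H) = (-3 + H)/(2*H) (j(z, H) = (2 + (H - 5))/((2*H)) = (2 + (-5 + H))*(1/(2*H)) = (-3 + H)*(1/(2*H)) = (-3 + H)/(2*H))
y(T) = 16 + T² + 2*T (y(T) = (T² + ((½)*(-3 - 1)/(-1))*T) + 16 = (T² + ((½)*(-1)*(-4))*T) + 16 = (T² + 2*T) + 16 = 16 + T² + 2*T)
N = -246
645 + N*(-536 + y(17)) = 645 - 246*(-536 + (16 + 17² + 2*17)) = 645 - 246*(-536 + (16 + 289 + 34)) = 645 - 246*(-536 + 339) = 645 - 246*(-197) = 645 + 48462 = 49107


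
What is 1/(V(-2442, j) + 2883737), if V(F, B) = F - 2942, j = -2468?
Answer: 1/2878353 ≈ 3.4742e-7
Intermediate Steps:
V(F, B) = -2942 + F
1/(V(-2442, j) + 2883737) = 1/((-2942 - 2442) + 2883737) = 1/(-5384 + 2883737) = 1/2878353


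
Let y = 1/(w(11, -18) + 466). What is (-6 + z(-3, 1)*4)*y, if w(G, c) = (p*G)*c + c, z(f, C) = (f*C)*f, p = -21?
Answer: 15/2303 ≈ 0.0065132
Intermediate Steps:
z(f, C) = C*f² (z(f, C) = (C*f)*f = C*f²)
w(G, c) = c - 21*G*c (w(G, c) = (-21*G)*c + c = -21*G*c + c = c - 21*G*c)
y = 1/4606 (y = 1/(-18*(1 - 21*11) + 466) = 1/(-18*(1 - 231) + 466) = 1/(-18*(-230) + 466) = 1/(4140 + 466) = 1/4606 ≈ 0.00021711)
(-6 + z(-3, 1)*4)*y = (-6 + (1*(-3)²)*4)*(1/4606) = (-6 + (1*9)*4)*(1/4606) = (-6 + 9*4)*(1/4606) = (-6 + 36)*(1/4606) = 30*(1/4606) = 15/2303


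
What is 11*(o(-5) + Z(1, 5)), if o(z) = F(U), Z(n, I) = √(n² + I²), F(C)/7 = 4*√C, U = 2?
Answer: 11*√26 + 308*√2 ≈ 491.67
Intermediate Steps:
F(C) = 28*√C (F(C) = 7*(4*√C) = 28*√C)
Z(n, I) = √(I² + n²)
o(z) = 28*√2
11*(o(-5) + Z(1, 5)) = 11*(28*√2 + √(5² + 1²)) = 11*(28*√2 + √(25 + 1)) = 11*(28*√2 + √26) = 11*(√26 + 28*√2) = 11*√26 + 308*√2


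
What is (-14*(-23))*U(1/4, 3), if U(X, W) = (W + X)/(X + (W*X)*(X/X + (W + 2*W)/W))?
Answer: 322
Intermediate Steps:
U(X, W) = (W + X)/(X + 4*W*X) (U(X, W) = (W + X)/(X + (W*X)*(1 + (3*W)/W)) = (W + X)/(X + (W*X)*(1 + 3)) = (W + X)/(X + (W*X)*4) = (W + X)/(X + 4*W*X))
(-14*(-23))*U(1/4, 3) = (-14*(-23))*((3 + 1/4)/((1/4)*(1 + 4*3))) = 322*((3 + 1/4)/((1/4)*(1 + 12))) = 322*(4*(13/4)/13) = 322*(4*(1/13)*(13/4)) = 322*1 = 322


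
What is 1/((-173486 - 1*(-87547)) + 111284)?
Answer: 1/25345 ≈ 3.9456e-5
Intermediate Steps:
1/((-173486 - 1*(-87547)) + 111284) = 1/((-173486 + 87547) + 111284) = 1/(-85939 + 111284) = 1/25345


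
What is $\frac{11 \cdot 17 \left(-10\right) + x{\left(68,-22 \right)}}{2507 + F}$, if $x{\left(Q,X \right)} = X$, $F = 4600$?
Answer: $- \frac{1892}{7107} \approx -0.26622$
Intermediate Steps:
$\frac{11 \cdot 17 \left(-10\right) + x{\left(68,-22 \right)}}{2507 + F} = \frac{11 \cdot 17 \left(-10\right) - 22}{2507 + 4600} = \frac{187 \left(-10\right) - 22}{7107} = \left(-1870 - 22\right) \frac{1}{7107} = \left(-1892\right) \frac{1}{7107} = - \frac{1892}{7107}$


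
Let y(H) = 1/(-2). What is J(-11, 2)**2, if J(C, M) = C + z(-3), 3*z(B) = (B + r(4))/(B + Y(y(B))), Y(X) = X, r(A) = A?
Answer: 54289/441 ≈ 123.10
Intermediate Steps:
y(H) = -1/2
z(B) = (4 + B)/(3*(-1/2 + B)) (z(B) = ((B + 4)/(B - 1/2))/3 = ((4 + B)/(-1/2 + B))/3 = (4 + B)/(3*(-1/2 + B)))
J(C, M) = -2/21 + C (J(C, M) = C + 2*(4 - 3)/(3*(-1 + 2*(-3))) = C + (2/3)*1/(-1 - 6) = C + (2/3)*1/(-7) = C + (2/3)*(-1/7)*1 = C - 2/21 = -2/21 + C)
J(-11, 2)**2 = (-2/21 - 11)**2 = (-233/21)**2 = 54289/441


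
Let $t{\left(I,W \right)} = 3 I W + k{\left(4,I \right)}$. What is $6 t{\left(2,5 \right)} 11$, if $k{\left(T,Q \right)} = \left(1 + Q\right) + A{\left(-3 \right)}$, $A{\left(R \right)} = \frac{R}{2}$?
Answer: $2079$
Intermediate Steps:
$A{\left(R \right)} = \frac{R}{2}$ ($A{\left(R \right)} = R \frac{1}{2} = \frac{R}{2}$)
$k{\left(T,Q \right)} = - \frac{1}{2} + Q$ ($k{\left(T,Q \right)} = \left(1 + Q\right) + \frac{1}{2} \left(-3\right) = \left(1 + Q\right) - \frac{3}{2} = - \frac{1}{2} + Q$)
$t{\left(I,W \right)} = - \frac{1}{2} + I + 3 I W$ ($t{\left(I,W \right)} = 3 I W + \left(- \frac{1}{2} + I\right) = - \frac{1}{2} + I + 3 I W$)
$6 t{\left(2,5 \right)} 11 = 6 \left(- \frac{1}{2} + 2 + 3 \cdot 2 \cdot 5\right) 11 = 6 \left(- \frac{1}{2} + 2 + 30\right) 11 = 6 \cdot \frac{63}{2} \cdot 11 = 189 \cdot 11 = 2079$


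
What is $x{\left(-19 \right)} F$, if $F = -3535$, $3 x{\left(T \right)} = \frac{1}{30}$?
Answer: $- \frac{707}{18} \approx -39.278$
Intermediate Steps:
$x{\left(T \right)} = \frac{1}{90}$ ($x{\left(T \right)} = \frac{1}{3 \cdot 30} = \frac{1}{3} \cdot \frac{1}{30} = \frac{1}{90}$)
$x{\left(-19 \right)} F = \frac{1}{90} \left(-3535\right) = - \frac{707}{18}$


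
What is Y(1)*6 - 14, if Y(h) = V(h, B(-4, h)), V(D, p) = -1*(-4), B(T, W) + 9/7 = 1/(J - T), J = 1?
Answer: 10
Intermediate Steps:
B(T, W) = -9/7 + 1/(1 - T)
V(D, p) = 4
Y(h) = 4
Y(1)*6 - 14 = 4*6 - 14 = 24 - 14 = 10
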